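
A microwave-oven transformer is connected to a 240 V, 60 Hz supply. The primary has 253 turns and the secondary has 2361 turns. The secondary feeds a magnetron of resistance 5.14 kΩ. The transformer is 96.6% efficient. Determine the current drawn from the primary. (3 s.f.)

V_s = 240 × 2361/253 = 2239.7 V.
I_s = V_s/R = 2239.7/5140 = 0.43574 A.
P_out = V_s I_s = 2239.7 × 0.43574 = 975.91 W.
P_in = P_out/η = 975.91/0.966 = 1010.3 W.
I_p = P_in/V_p = 1010.3/240 = 4.21 A.

I_p ≈ 4.21 A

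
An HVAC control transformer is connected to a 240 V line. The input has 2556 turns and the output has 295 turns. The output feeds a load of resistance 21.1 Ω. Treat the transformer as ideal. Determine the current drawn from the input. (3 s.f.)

V_out = V_in × N_out/N_in = 240 × 295/2556 = 27.700 V.
I_out = V_out/R = 27.700/21.1 = 1.3128 A.
For an ideal transformer I_in N_in = I_out N_out, so I_in = 1.3128 × 295/2556 = 0.152 A.

I_in ≈ 0.152 A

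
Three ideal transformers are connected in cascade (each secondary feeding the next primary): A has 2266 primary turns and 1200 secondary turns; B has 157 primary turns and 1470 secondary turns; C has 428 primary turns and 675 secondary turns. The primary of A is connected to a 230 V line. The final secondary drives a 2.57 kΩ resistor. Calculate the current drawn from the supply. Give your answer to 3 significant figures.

After A: V = 230.00 × 1200/2266 = 121.80 V.
After B: V = 121.80 × 1470/157 = 1140.4 V.
After C: V = 1140.4 × 675/428 = 1798.6 V.
I_load = 1798.6/2570 = 0.69983 A, so P_out = 1798.6 × 0.69983 = 1258.7 W.
All ideal ⇒ P_in = P_out, so I_supply = 1258.7/230 = 5.47 A.

I_supply ≈ 5.47 A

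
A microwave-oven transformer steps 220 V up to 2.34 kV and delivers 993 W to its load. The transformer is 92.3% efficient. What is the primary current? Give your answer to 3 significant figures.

I_p ≈ 4.89 A

P_in = P_out/η = 993/0.923 = 1075.8 W.
I_p = P_in/V_p = 1075.8/220 = 4.89 A.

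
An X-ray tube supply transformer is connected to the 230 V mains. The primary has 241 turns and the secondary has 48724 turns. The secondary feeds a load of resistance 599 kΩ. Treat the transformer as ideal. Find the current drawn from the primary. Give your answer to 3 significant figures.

V_s = V_p × N_s/N_p = 230 × 48724/241 = 46500 V.
I_s = V_s/R = 46500/599000 = 0.077630 A.
For an ideal transformer I_p N_p = I_s N_s, so I_p = 0.077630 × 48724/241 = 15.7 A.

I_p ≈ 15.7 A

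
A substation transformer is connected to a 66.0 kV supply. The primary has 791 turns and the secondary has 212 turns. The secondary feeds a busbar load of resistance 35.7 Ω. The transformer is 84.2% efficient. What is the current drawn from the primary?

V_s = 66000 × 212/791 = 17689 V.
I_s = V_s/R = 17689/35.7 = 495.49 A.
P_out = V_s I_s = 17689 × 495.49 = 8.7647×10^6 W.
P_in = P_out/η = 8.7647×10^6/0.842 = 1.0409×10^7 W.
I_p = P_in/V_p = 1.0409×10^7/66000 = 158 A.

I_p ≈ 158 A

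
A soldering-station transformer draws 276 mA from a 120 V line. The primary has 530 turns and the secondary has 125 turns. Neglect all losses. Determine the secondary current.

I_s ≈ 1.17 A

I_s/I_p = N_p/N_s, so I_s = 0.276 × 530/125 = 1.17 A.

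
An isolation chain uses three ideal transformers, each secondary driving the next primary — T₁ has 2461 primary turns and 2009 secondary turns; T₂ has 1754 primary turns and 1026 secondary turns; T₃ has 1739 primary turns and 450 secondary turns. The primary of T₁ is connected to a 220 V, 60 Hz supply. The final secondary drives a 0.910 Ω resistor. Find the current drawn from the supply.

After T₁: V = 220.00 × 2009/2461 = 179.59 V.
After T₂: V = 179.59 × 1026/1754 = 105.05 V.
After T₃: V = 105.05 × 450/1739 = 27.185 V.
I_load = 27.185/0.910 = 29.873 A, so P_out = 27.185 × 29.873 = 812.09 W.
All ideal ⇒ P_in = P_out, so I_supply = 812.09/220 = 3.69 A.

I_supply ≈ 3.69 A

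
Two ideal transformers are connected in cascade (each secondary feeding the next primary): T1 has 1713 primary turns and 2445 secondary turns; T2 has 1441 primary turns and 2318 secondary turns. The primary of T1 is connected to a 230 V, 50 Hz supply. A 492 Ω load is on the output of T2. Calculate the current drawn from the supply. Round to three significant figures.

Secondary of T1: V = 230.00 × 2445/1713 = 328.28 V.
Secondary of T2: V = 328.28 × 2318/1441 = 528.08 V.
I_load = 528.08/492 = 1.0733 A, so P_out = 528.08 × 1.0733 = 566.80 W.
All ideal ⇒ P_in = P_out, so I_supply = 566.80/230 = 2.46 A.

I_supply ≈ 2.46 A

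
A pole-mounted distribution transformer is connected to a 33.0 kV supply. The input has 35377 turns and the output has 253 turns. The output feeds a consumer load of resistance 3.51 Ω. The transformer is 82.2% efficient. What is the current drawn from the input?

V_out = 33000 × 253/35377 = 236.00 V.
I_out = V_out/R = 236.00/3.51 = 67.237 A.
P_out = V_out I_out = 236.00 × 67.237 = 15868 W.
P_in = P_out/η = 15868/0.822 = 19304 W.
I_in = P_in/V_in = 19304/33000 = 0.585 A.

I_in ≈ 0.585 A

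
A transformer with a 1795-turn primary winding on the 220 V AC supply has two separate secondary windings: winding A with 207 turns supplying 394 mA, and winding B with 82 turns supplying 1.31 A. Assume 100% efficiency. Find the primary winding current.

V_A = 220 × 207/1795 = 25.370 V; V_B = 220 × 82/1795 = 10.050 V.
P_out = V_A I_A + V_B I_B = 25.370×0.394 + 10.050×1.31 = 9.9960 + 13.166 = 23.162 W.
Ideal ⇒ P_in = P_out, so I_p = P_out/V_p = 23.162/220 = 0.105 A.

I_p ≈ 0.105 A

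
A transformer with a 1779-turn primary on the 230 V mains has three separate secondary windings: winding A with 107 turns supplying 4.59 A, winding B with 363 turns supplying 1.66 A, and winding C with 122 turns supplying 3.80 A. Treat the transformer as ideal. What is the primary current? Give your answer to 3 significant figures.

V_A = 230 × 107/1779 = 13.834 V; V_B = 230 × 363/1779 = 46.931 V; V_C = 230 × 122/1779 = 15.773 V.
P_out = V_A I_A + V_B I_B + V_C I_C = 13.834×4.59 + 46.931×1.66 + 15.773×3.80 = 63.496 + 77.905 + 59.937 = 201.34 W.
Ideal ⇒ P_in = P_out, so I_p = P_out/V_p = 201.34/230 = 0.875 A.

I_p ≈ 0.875 A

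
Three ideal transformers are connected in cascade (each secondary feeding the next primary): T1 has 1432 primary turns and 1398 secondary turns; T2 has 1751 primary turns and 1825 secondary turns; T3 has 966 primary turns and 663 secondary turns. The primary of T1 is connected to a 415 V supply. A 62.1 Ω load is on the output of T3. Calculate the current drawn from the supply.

I_supply ≈ 3.26 A

Secondary of T1: V = 415.00 × 1398/1432 = 405.15 V.
Secondary of T2: V = 405.15 × 1825/1751 = 422.27 V.
Secondary of T3: V = 422.27 × 663/966 = 289.82 V.
I_load = 289.82/62.1 = 4.6670 A, so P_out = 289.82 × 4.6670 = 1352.6 W.
All ideal ⇒ P_in = P_out, so I_supply = 1352.6/415 = 3.26 A.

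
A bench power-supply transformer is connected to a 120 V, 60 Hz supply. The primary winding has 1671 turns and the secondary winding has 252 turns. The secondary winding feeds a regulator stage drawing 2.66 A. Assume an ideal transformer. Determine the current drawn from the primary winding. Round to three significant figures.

I_p ≈ 0.401 A

For an ideal transformer I_p N_p = I_s N_s, so I_p = 2.66 × 252/1671 = 0.401 A.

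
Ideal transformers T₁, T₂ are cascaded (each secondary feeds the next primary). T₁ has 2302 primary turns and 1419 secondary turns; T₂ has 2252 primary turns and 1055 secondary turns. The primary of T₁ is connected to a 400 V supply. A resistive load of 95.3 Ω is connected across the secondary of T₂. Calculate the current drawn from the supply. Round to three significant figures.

I_supply ≈ 0.350 A

After T₁: V = 400.00 × 1419/2302 = 246.57 V.
After T₂: V = 246.57 × 1055/2252 = 115.51 V.
I_load = 115.51/95.3 = 1.2121 A, so P_out = 115.51 × 1.2121 = 140.01 W.
All ideal ⇒ P_in = P_out, so I_supply = 140.01/400 = 0.350 A.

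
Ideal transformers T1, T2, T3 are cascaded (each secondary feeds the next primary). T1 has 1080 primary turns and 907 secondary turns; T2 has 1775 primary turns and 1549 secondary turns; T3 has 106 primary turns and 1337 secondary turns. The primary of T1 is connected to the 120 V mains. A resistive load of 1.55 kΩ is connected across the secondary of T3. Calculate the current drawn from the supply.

Secondary of T1: V = 120.00 × 907/1080 = 100.78 V.
Secondary of T2: V = 100.78 × 1549/1775 = 87.946 V.
Secondary of T3: V = 87.946 × 1337/106 = 1109.3 V.
I_load = 1109.3/1550 = 0.71567 A, so P_out = 1109.3 × 0.71567 = 793.88 W.
All ideal ⇒ P_in = P_out, so I_supply = 793.88/120 = 6.62 A.

I_supply ≈ 6.62 A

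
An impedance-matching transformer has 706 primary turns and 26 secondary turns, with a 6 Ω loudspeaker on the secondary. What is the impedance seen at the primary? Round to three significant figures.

Z_p ≈ 4420 Ω

Z_p = (N_p/N_s)² × Z_s = (706/26)² × 6 = 4420 Ω.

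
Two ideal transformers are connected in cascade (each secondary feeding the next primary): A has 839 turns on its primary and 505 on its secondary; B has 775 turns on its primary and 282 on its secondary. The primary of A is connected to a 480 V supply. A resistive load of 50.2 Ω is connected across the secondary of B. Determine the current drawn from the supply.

Secondary of A: V = 480.00 × 505/839 = 288.92 V.
Secondary of B: V = 288.92 × 282/775 = 105.13 V.
I_load = 105.13/50.2 = 2.0942 A, so P_out = 105.13 × 2.0942 = 220.16 W.
All ideal ⇒ P_in = P_out, so I_supply = 220.16/480 = 0.459 A.

I_supply ≈ 0.459 A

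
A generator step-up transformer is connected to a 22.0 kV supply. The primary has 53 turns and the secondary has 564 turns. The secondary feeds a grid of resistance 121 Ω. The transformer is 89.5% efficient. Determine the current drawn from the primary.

V_s = 22000 × 564/53 = 234110 V.
I_s = V_s/R = 234110/121 = 1934.8 A.
P_out = V_s I_s = 234110 × 1934.8 = 4.5297×10^8 W.
P_in = P_out/η = 4.5297×10^8/0.895 = 5.0611×10^8 W.
I_p = P_in/V_p = 5.0611×10^8/22000 = 23000 A.

I_p ≈ 23000 A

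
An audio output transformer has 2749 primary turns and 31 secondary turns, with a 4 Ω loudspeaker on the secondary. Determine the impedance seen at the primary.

Z_p = (N_p/N_s)² × Z_s = (2749/31)² × 4 = 31500 Ω.

Z_p ≈ 31500 Ω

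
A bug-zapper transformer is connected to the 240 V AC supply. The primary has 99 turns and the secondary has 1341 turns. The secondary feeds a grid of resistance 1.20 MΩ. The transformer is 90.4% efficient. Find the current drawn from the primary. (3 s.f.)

I_p ≈ 0.0406 A

V_s = 240 × 1341/99 = 3250.9 V.
I_s = V_s/R = 3250.9/(1.20×10^6) = 0.0027091 A.
P_out = V_s I_s = 3250.9 × 0.0027091 = 8.8070 W.
P_in = P_out/η = 8.8070/0.904 = 9.7423 W.
I_p = P_in/V_p = 9.7423/240 = 0.0406 A.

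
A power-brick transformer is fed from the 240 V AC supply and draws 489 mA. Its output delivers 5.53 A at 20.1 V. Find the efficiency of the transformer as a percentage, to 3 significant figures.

P_in = 240 × 0.489 = 117.360 W.
P_out = 20.1 × 5.53 = 111.153 W.
η = P_out/P_in = 111.153/117.360 = 0.947.

η ≈ 94.7%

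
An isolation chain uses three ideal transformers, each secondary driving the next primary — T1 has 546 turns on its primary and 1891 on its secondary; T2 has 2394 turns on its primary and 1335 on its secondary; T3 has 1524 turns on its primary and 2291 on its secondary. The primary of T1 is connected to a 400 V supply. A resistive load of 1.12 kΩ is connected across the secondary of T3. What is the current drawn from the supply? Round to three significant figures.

I_supply ≈ 3.01 A

Secondary of T1: V = 400.00 × 1891/546 = 1385.3 V.
Secondary of T2: V = 1385.3 × 1335/2394 = 772.53 V.
Secondary of T3: V = 772.53 × 2291/1524 = 1161.3 V.
I_load = 1161.3/1120 = 1.0369 A, so P_out = 1161.3 × 1.0369 = 1204.2 W.
All ideal ⇒ P_in = P_out, so I_supply = 1204.2/400 = 3.01 A.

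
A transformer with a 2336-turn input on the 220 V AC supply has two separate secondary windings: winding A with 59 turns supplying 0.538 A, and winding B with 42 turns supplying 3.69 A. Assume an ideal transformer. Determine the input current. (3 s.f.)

I_in ≈ 0.0799 A

V_A = 220 × 59/2336 = 5.5565 V; V_B = 220 × 42/2336 = 3.9555 V.
P_out = V_A I_A + V_B I_B = 5.5565×0.538 + 3.9555×3.69 = 2.9894 + 14.596 = 17.585 W.
Ideal ⇒ P_in = P_out, so I_in = P_out/V_in = 17.585/220 = 0.0799 A.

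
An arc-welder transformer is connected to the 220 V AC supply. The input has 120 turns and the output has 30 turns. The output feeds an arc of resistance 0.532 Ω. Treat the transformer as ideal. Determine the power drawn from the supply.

P ≈ 5690 W

V_out = V_in × N_out/N_in = 220 × 30/120 = 55.000 V.
I_out = V_out/R = 55.000/0.532 = 103.38 A.
I_in = I_out × N_out/N_in = 103.38 × 30/120 = 25.846 A.
P = V_in I_in = 220 × 25.846 = 5690 W.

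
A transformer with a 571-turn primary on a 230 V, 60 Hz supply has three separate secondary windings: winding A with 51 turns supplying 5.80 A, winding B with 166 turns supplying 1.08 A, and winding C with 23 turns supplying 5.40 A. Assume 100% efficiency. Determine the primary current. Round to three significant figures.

V_A = 230 × 51/571 = 20.543 V; V_B = 230 × 166/571 = 66.865 V; V_C = 230 × 23/571 = 9.2644 V.
P_out = V_A I_A + V_B I_B + V_C I_C = 20.543×5.80 + 66.865×1.08 + 9.2644×5.40 = 119.15 + 72.214 + 50.028 = 241.39 W.
Ideal ⇒ P_in = P_out, so I_p = P_out/V_p = 241.39/230 = 1.05 A.

I_p ≈ 1.05 A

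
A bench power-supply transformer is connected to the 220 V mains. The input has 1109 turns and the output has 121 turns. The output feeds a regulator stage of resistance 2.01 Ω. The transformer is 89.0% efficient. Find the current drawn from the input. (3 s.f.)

V_out = 220 × 121/1109 = 24.004 V.
I_out = V_out/R = 24.004/2.01 = 11.942 A.
P_out = V_out I_out = 24.004 × 11.942 = 286.65 W.
P_in = P_out/η = 286.65/0.890 = 322.08 W.
I_in = P_in/V_in = 322.08/220 = 1.46 A.

I_in ≈ 1.46 A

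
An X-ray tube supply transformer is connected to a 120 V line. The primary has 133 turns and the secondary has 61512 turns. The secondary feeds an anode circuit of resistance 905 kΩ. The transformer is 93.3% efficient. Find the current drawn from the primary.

V_s = 120 × 61512/133 = 55500 V.
I_s = V_s/R = 55500/905000 = 0.061325 A.
P_out = V_s I_s = 55500 × 0.061325 = 3403.5 W.
P_in = P_out/η = 3403.5/0.933 = 3647.9 W.
I_p = P_in/V_p = 3647.9/120 = 30.4 A.

I_p ≈ 30.4 A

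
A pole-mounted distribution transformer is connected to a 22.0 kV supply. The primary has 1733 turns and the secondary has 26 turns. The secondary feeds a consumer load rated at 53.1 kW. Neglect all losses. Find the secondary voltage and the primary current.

V_s ≈ 330 V, I_p ≈ 2.41 A

V_s = V_p × N_s/N_p = 22000 × 26/1733 = 330.06 V.
I_s = P/V_s = 53100/330.06 = 160.88 A.
I_p = I_s × N_s/N_p = 160.88 × 26/1733 = 2.41 A.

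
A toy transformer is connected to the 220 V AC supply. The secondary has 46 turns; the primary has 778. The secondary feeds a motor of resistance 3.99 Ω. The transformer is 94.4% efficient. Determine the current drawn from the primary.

V_s = 220 × 46/778 = 13.008 V.
I_s = V_s/R = 13.008/3.99 = 3.2601 A.
P_out = V_s I_s = 13.008 × 3.2601 = 42.406 W.
P_in = P_out/η = 42.406/0.944 = 44.922 W.
I_p = P_in/V_p = 44.922/220 = 0.204 A.

I_p ≈ 0.204 A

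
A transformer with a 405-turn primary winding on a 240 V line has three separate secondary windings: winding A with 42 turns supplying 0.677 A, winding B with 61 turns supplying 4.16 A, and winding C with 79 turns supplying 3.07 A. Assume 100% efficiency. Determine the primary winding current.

V_A = 240 × 42/405 = 24.889 V; V_B = 240 × 61/405 = 36.148 V; V_C = 240 × 79/405 = 46.815 V.
P_out = V_A I_A + V_B I_B + V_C I_C = 24.889×0.677 + 36.148×4.16 + 46.815×3.07 = 16.850 + 150.38 + 143.72 = 310.95 W.
Ideal ⇒ P_in = P_out, so I_p = P_out/V_p = 310.95/240 = 1.30 A.

I_p ≈ 1.30 A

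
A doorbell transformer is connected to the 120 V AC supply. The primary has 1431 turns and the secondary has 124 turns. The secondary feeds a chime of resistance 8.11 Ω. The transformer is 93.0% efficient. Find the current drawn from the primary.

I_p ≈ 0.119 A

V_s = 120 × 124/1431 = 10.398 V.
I_s = V_s/R = 10.398/8.11 = 1.2822 A.
P_out = V_s I_s = 10.398 × 1.2822 = 13.332 W.
P_in = P_out/η = 13.332/0.930 = 14.336 W.
I_p = P_in/V_p = 14.336/120 = 0.119 A.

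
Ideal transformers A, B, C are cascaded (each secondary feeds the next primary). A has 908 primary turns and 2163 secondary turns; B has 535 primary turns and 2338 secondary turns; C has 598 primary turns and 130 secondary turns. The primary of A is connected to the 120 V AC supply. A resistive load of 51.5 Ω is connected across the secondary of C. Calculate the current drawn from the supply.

I_supply ≈ 11.9 A

Secondary of A: V = 120.00 × 2163/908 = 285.86 V.
Secondary of B: V = 285.86 × 2338/535 = 1249.2 V.
Secondary of C: V = 1249.2 × 130/598 = 271.57 V.
I_load = 271.57/51.5 = 5.2732 A, so P_out = 271.57 × 5.2732 = 1432.1 W.
All ideal ⇒ P_in = P_out, so I_supply = 1432.1/120 = 11.9 A.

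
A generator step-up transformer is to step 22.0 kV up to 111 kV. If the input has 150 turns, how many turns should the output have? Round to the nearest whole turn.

N_out = 757 turns

N_out/N_in = V_out/V_in, so N_out = 150 × 111000/22000 = 756.8 ≈ 757 turns.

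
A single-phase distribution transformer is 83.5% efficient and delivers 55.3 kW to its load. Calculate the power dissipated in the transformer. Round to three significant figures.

P_loss ≈ 10900 W

P_in = P_out/η = 55300/0.835 = 66227.5 W.
P_loss = P_in − P_out = 66227.5 − 55300 = 10900 W.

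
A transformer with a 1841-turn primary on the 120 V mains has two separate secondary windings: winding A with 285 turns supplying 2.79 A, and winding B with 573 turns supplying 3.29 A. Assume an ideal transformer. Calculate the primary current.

V_A = 120 × 285/1841 = 18.577 V; V_B = 120 × 573/1841 = 37.349 V.
P_out = V_A I_A + V_B I_B = 18.577×2.79 + 37.349×3.29 = 51.829 + 122.88 = 174.71 W.
Ideal ⇒ P_in = P_out, so I_p = P_out/V_p = 174.71/120 = 1.46 A.

I_p ≈ 1.46 A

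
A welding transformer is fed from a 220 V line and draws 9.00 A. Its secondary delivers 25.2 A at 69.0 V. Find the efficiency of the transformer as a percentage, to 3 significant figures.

P_in = 220 × 9.00 = 1980.00 W.
P_out = 69.0 × 25.2 = 1738.80 W.
η = P_out/P_in = 1738.80/1980.00 = 0.878.

η ≈ 87.8%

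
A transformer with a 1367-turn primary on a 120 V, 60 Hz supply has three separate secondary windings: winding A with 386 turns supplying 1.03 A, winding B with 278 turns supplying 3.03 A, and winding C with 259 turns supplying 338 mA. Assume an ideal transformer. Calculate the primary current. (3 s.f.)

I_p ≈ 0.971 A

V_A = 120 × 386/1367 = 33.884 V; V_B = 120 × 278/1367 = 24.404 V; V_C = 120 × 259/1367 = 22.736 V.
P_out = V_A I_A + V_B I_B + V_C I_C = 33.884×1.03 + 24.404×3.03 + 22.736×0.338 = 34.901 + 73.944 + 7.6847 = 116.53 W.
Ideal ⇒ P_in = P_out, so I_p = P_out/V_p = 116.53/120 = 0.971 A.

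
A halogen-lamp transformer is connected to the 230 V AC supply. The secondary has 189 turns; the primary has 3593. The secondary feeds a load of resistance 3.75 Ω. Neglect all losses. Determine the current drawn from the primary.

V_s = V_p × N_s/N_p = 230 × 189/3593 = 12.099 V.
I_s = V_s/R = 12.099/3.75 = 3.2263 A.
For an ideal transformer I_p N_p = I_s N_s, so I_p = 3.2263 × 189/3593 = 0.170 A.

I_p ≈ 0.170 A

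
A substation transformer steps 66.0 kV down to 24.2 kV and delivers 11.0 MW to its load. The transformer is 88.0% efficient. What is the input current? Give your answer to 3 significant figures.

P_in = P_out/η = 1.10×10^7/0.880 = 1.2500×10^7 W.
I_in = P_in/V_in = 1.2500×10^7/66000 = 189 A.

I_in ≈ 189 A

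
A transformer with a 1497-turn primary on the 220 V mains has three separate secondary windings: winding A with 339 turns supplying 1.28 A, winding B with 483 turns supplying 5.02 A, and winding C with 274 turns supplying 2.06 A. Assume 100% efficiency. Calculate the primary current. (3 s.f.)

V_A = 220 × 339/1497 = 49.820 V; V_B = 220 × 483/1497 = 70.982 V; V_C = 220 × 274/1497 = 40.267 V.
P_out = V_A I_A + V_B I_B + V_C I_C = 49.820×1.28 + 70.982×5.02 + 40.267×2.06 = 63.769 + 356.33 + 82.950 = 503.05 W.
Ideal ⇒ P_in = P_out, so I_p = P_out/V_p = 503.05/220 = 2.29 A.

I_p ≈ 2.29 A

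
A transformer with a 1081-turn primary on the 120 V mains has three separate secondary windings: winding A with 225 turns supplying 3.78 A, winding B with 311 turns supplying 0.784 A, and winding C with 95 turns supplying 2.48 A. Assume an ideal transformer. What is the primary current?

I_p ≈ 1.23 A

V_A = 120 × 225/1081 = 24.977 V; V_B = 120 × 311/1081 = 34.524 V; V_C = 120 × 95/1081 = 10.546 V.
P_out = V_A I_A + V_B I_B + V_C I_C = 24.977×3.78 + 34.524×0.784 + 10.546×2.48 = 94.413 + 27.066 + 26.154 = 147.63 W.
Ideal ⇒ P_in = P_out, so I_p = P_out/V_p = 147.63/120 = 1.23 A.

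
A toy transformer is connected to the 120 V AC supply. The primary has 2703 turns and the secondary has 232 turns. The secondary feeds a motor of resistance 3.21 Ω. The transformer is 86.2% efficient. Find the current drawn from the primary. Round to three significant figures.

I_p ≈ 0.319 A

V_s = 120 × 232/2703 = 10.300 V.
I_s = V_s/R = 10.300/3.21 = 3.2086 A.
P_out = V_s I_s = 10.300 × 3.2086 = 33.048 W.
P_in = P_out/η = 33.048/0.862 = 38.338 W.
I_p = P_in/V_p = 38.338/120 = 0.319 A.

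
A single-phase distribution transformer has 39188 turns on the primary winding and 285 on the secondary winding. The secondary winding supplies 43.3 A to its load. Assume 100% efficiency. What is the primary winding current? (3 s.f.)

I_p ≈ 0.315 A

For an ideal transformer I_p/I_s = N_s/N_p, so I_p = 43.3 × 285/39188 = 0.315 A.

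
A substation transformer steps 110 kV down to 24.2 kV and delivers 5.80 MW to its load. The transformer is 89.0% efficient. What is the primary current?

P_in = P_out/η = 5.80×10^6/0.890 = 6.5169×10^6 W.
I_p = P_in/V_p = 6.5169×10^6/110000 = 59.2 A.

I_p ≈ 59.2 A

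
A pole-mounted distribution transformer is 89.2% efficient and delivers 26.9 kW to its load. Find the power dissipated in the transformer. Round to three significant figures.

P_in = P_out/η = 26900/0.892 = 30157.0 W.
P_loss = P_in − P_out = 30157.0 − 26900 = 3260 W.

P_loss ≈ 3260 W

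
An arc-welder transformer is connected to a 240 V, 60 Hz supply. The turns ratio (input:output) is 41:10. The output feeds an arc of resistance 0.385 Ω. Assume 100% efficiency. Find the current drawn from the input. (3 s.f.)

I_in ≈ 37.1 A

V_out = V_in × N_out/N_in = 240 × 10/41 = 58.537 V.
I_out = V_out/R = 58.537/0.385 = 152.04 A.
For an ideal transformer I_in N_in = I_out N_out, so I_in = 152.04 × 10/41 = 37.1 A.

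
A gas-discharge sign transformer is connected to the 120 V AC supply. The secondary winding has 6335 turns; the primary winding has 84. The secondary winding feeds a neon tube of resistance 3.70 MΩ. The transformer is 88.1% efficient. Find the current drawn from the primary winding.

I_p ≈ 0.209 A

V_s = 120 × 6335/84 = 9050.0 V.
I_s = V_s/R = 9050.0/(3.70×10^6) = 0.0024459 A.
P_out = V_s I_s = 9050.0 × 0.0024459 = 22.136 W.
P_in = P_out/η = 22.136/0.881 = 25.126 W.
I_p = P_in/V_p = 25.126/120 = 0.209 A.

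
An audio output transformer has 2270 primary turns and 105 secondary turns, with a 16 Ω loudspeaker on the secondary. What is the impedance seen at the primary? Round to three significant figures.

Z_p = (N_p/N_s)² × Z_s = (2270/105)² × 16 = 7480 Ω.

Z_p ≈ 7480 Ω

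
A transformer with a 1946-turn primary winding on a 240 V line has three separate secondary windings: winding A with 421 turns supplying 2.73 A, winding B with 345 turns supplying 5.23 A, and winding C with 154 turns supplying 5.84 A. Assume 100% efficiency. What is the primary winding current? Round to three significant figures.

V_A = 240 × 421/1946 = 51.922 V; V_B = 240 × 345/1946 = 42.549 V; V_C = 240 × 154/1946 = 18.993 V.
P_out = V_A I_A + V_B I_B + V_C I_C = 51.922×2.73 + 42.549×5.23 + 18.993×5.84 = 141.75 + 222.53 + 110.92 = 475.20 W.
Ideal ⇒ P_in = P_out, so I_p = P_out/V_p = 475.20/240 = 1.98 A.

I_p ≈ 1.98 A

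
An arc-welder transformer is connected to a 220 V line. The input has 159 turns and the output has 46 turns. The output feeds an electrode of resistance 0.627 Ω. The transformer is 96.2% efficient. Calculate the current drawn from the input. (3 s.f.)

V_out = 220 × 46/159 = 63.648 V.
I_out = V_out/R = 63.648/0.627 = 101.51 A.
P_out = V_out I_out = 63.648 × 101.51 = 6461.0 W.
P_in = P_out/η = 6461.0/0.962 = 6716.2 W.
I_in = P_in/V_in = 6716.2/220 = 30.5 A.

I_in ≈ 30.5 A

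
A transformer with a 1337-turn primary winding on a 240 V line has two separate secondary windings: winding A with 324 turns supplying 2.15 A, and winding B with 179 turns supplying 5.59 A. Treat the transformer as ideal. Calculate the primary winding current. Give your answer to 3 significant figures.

I_p ≈ 1.27 A

V_A = 240 × 324/1337 = 58.160 V; V_B = 240 × 179/1337 = 32.132 V.
P_out = V_A I_A + V_B I_B = 58.160×2.15 + 32.132×5.59 = 125.04 + 179.62 = 304.66 W.
Ideal ⇒ P_in = P_out, so I_p = P_out/V_p = 304.66/240 = 1.27 A.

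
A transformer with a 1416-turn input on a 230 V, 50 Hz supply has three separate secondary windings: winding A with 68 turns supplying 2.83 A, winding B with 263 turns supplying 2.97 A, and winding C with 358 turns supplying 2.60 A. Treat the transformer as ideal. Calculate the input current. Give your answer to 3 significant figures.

V_A = 230 × 68/1416 = 11.045 V; V_B = 230 × 263/1416 = 42.719 V; V_C = 230 × 358/1416 = 58.150 V.
P_out = V_A I_A + V_B I_B + V_C I_C = 11.045×2.83 + 42.719×2.97 + 58.150×2.60 = 31.258 + 126.88 + 151.19 = 309.32 W.
Ideal ⇒ P_in = P_out, so I_in = P_out/V_in = 309.32/230 = 1.34 A.

I_in ≈ 1.34 A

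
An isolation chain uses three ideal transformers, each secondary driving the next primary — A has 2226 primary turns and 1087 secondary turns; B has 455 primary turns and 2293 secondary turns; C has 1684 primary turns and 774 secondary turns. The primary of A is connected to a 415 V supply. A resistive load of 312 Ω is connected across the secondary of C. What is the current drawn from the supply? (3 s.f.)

Secondary of A: V = 415.00 × 1087/2226 = 202.65 V.
Secondary of B: V = 202.65 × 2293/455 = 1021.3 V.
Secondary of C: V = 1021.3 × 774/1684 = 469.40 V.
I_load = 469.40/312 = 1.5045 A, so P_out = 469.40 × 1.5045 = 706.21 W.
All ideal ⇒ P_in = P_out, so I_supply = 706.21/415 = 1.70 A.

I_supply ≈ 1.70 A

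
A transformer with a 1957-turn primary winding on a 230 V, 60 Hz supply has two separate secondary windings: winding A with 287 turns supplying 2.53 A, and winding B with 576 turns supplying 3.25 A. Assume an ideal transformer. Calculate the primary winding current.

I_p ≈ 1.33 A

V_A = 230 × 287/1957 = 33.730 V; V_B = 230 × 576/1957 = 67.695 V.
P_out = V_A I_A + V_B I_B = 33.730×2.53 + 67.695×3.25 = 85.337 + 220.01 = 305.35 W.
Ideal ⇒ P_in = P_out, so I_p = P_out/V_p = 305.35/230 = 1.33 A.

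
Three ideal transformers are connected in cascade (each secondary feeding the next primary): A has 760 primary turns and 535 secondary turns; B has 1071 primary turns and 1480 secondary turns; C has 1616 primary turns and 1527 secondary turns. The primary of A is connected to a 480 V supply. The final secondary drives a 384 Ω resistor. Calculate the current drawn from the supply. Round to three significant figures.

I_supply ≈ 1.06 A

Secondary of A: V = 480.00 × 535/760 = 337.89 V.
Secondary of B: V = 337.89 × 1480/1071 = 466.93 V.
Secondary of C: V = 466.93 × 1527/1616 = 441.22 V.
I_load = 441.22/384 = 1.1490 A, so P_out = 441.22 × 1.1490 = 506.96 W.
All ideal ⇒ P_in = P_out, so I_supply = 506.96/480 = 1.06 A.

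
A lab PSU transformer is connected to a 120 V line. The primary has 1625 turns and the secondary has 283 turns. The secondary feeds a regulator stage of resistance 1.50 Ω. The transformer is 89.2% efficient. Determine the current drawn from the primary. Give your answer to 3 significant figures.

V_s = 120 × 283/1625 = 20.898 V.
I_s = V_s/R = 20.898/1.50 = 13.932 A.
P_out = V_s I_s = 20.898 × 13.932 = 291.16 W.
P_in = P_out/η = 291.16/0.892 = 326.42 W.
I_p = P_in/V_p = 326.42/120 = 2.72 A.

I_p ≈ 2.72 A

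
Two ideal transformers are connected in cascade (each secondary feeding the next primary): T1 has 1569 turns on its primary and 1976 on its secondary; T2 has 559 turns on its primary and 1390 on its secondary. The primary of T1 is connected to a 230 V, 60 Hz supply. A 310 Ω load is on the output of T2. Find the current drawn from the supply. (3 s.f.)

After T1: V = 230.00 × 1976/1569 = 289.66 V.
After T2: V = 289.66 × 1390/559 = 720.27 V.
I_load = 720.27/310 = 2.3234 A, so P_out = 720.27 × 2.3234 = 1673.5 W.
All ideal ⇒ P_in = P_out, so I_supply = 1673.5/230 = 7.28 A.

I_supply ≈ 7.28 A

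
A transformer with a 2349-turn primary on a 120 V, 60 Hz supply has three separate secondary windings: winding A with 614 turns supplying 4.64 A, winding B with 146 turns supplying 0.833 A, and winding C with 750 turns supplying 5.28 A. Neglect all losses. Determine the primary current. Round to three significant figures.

V_A = 120 × 614/2349 = 31.367 V; V_B = 120 × 146/2349 = 7.4585 V; V_C = 120 × 750/2349 = 38.314 V.
P_out = V_A I_A + V_B I_B + V_C I_C = 31.367×4.64 + 7.4585×0.833 + 38.314×5.28 = 145.54 + 6.2129 + 202.30 = 354.05 W.
Ideal ⇒ P_in = P_out, so I_p = P_out/V_p = 354.05/120 = 2.95 A.

I_p ≈ 2.95 A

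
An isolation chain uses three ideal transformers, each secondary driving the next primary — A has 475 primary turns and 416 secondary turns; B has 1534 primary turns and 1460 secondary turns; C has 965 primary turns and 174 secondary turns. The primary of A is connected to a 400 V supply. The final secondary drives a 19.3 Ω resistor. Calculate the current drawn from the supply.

Secondary of A: V = 400.00 × 416/475 = 350.32 V.
Secondary of B: V = 350.32 × 1460/1534 = 333.42 V.
Secondary of C: V = 333.42 × 174/965 = 60.119 V.
I_load = 60.119/19.3 = 3.1150 A, so P_out = 60.119 × 3.1150 = 187.27 W.
All ideal ⇒ P_in = P_out, so I_supply = 187.27/400 = 0.468 A.

I_supply ≈ 0.468 A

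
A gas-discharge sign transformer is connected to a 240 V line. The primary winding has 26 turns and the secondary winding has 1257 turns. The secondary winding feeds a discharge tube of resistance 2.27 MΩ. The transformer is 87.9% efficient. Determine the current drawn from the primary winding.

V_s = 240 × 1257/26 = 11603 V.
I_s = V_s/R = 11603/(2.27×10^6) = 0.0051115 A.
P_out = V_s I_s = 11603 × 0.0051115 = 59.309 W.
P_in = P_out/η = 59.309/0.879 = 67.473 W.
I_p = P_in/V_p = 67.473/240 = 0.281 A.

I_p ≈ 0.281 A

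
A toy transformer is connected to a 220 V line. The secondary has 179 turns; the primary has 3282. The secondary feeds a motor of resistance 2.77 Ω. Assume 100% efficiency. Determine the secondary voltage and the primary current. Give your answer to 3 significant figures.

V_s = V_p × N_s/N_p = 220 × 179/3282 = 11.999 V.
I_s = V_s/R = 11.999/2.77 = 4.3317 A.
I_p = I_s × N_s/N_p = 4.3317 × 179/3282 = 0.236 A.

V_s ≈ 12.0 V, I_p ≈ 0.236 A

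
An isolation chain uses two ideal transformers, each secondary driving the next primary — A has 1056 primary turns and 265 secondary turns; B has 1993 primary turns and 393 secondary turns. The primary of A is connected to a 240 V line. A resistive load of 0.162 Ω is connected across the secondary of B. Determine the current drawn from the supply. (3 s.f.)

I_supply ≈ 3.63 A

After A: V = 240.00 × 265/1056 = 60.227 V.
After B: V = 60.227 × 393/1993 = 11.876 V.
I_load = 11.876/0.162 = 73.310 A, so P_out = 11.876 × 73.310 = 870.65 W.
All ideal ⇒ P_in = P_out, so I_supply = 870.65/240 = 3.63 A.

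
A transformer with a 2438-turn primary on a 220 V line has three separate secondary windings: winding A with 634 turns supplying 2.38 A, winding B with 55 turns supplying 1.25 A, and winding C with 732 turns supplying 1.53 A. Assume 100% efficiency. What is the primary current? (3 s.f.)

I_p ≈ 1.11 A

V_A = 220 × 634/2438 = 57.211 V; V_B = 220 × 55/2438 = 4.9631 V; V_C = 220 × 732/2438 = 66.054 V.
P_out = V_A I_A + V_B I_B + V_C I_C = 57.211×2.38 + 4.9631×1.25 + 66.054×1.53 = 136.16 + 6.2039 + 101.06 = 243.43 W.
Ideal ⇒ P_in = P_out, so I_p = P_out/V_p = 243.43/220 = 1.11 A.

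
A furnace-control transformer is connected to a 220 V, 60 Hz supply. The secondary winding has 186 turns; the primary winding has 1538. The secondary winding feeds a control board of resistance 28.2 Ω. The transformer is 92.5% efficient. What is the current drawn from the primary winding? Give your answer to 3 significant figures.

V_s = 220 × 186/1538 = 26.606 V.
I_s = V_s/R = 26.606/28.2 = 0.94347 A.
P_out = V_s I_s = 26.606 × 0.94347 = 25.102 W.
P_in = P_out/η = 25.102/0.925 = 27.137 W.
I_p = P_in/V_p = 27.137/220 = 0.123 A.

I_p ≈ 0.123 A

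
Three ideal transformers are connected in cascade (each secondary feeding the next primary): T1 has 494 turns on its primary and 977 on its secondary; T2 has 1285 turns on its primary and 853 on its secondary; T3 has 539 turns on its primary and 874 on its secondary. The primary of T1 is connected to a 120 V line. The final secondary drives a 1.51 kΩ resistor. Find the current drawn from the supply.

Secondary of T1: V = 120.00 × 977/494 = 237.33 V.
Secondary of T2: V = 237.33 × 853/1285 = 157.54 V.
Secondary of T3: V = 157.54 × 874/539 = 255.46 V.
I_load = 255.46/1510 = 0.16918 A, so P_out = 255.46 × 0.16918 = 43.217 W.
All ideal ⇒ P_in = P_out, so I_supply = 43.217/120 = 0.360 A.

I_supply ≈ 0.360 A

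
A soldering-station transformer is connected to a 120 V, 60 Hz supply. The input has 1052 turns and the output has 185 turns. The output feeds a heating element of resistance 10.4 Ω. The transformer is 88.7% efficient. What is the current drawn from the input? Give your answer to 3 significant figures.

V_out = 120 × 185/1052 = 21.103 V.
I_out = V_out/R = 21.103/10.4 = 2.0291 A.
P_out = V_out I_out = 21.103 × 2.0291 = 42.819 W.
P_in = P_out/η = 42.819/0.887 = 48.274 W.
I_in = P_in/V_in = 48.274/120 = 0.402 A.

I_in ≈ 0.402 A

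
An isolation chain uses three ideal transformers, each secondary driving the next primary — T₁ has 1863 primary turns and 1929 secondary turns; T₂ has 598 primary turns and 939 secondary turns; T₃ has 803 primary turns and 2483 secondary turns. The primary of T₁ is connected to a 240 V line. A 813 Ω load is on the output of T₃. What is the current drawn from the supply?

After T₁: V = 240.00 × 1929/1863 = 248.50 V.
After T₂: V = 248.50 × 939/598 = 390.21 V.
After T₃: V = 390.21 × 2483/803 = 1206.6 V.
I_load = 1206.6/813 = 1.4841 A, so P_out = 1206.6 × 1.4841 = 1790.7 W.
All ideal ⇒ P_in = P_out, so I_supply = 1790.7/240 = 7.46 A.

I_supply ≈ 7.46 A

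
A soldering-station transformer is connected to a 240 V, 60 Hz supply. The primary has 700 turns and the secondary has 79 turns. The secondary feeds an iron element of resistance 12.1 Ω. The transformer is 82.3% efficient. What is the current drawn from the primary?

V_s = 240 × 79/700 = 27.086 V.
I_s = V_s/R = 27.086/12.1 = 2.2385 A.
P_out = V_s I_s = 27.086 × 2.2385 = 60.631 W.
P_in = P_out/η = 60.631/0.823 = 73.671 W.
I_p = P_in/V_p = 73.671/240 = 0.307 A.

I_p ≈ 0.307 A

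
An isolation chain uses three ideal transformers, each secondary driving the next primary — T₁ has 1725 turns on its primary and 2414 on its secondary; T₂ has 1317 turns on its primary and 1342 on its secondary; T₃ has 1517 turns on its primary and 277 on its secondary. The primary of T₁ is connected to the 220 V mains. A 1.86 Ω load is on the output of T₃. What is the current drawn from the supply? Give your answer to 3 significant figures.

Secondary of T₁: V = 220.00 × 2414/1725 = 307.87 V.
Secondary of T₂: V = 307.87 × 1342/1317 = 313.72 V.
Secondary of T₃: V = 313.72 × 277/1517 = 57.284 V.
I_load = 57.284/1.86 = 30.798 A, so P_out = 57.284 × 30.798 = 1764.2 W.
All ideal ⇒ P_in = P_out, so I_supply = 1764.2/220 = 8.02 A.

I_supply ≈ 8.02 A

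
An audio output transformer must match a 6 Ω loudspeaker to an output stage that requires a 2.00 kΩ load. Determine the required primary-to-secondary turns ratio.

Z_p/Z_s = (N_p/N_s)², so N_p/N_s = √(2000/6) = √333 = 18.3.

N_p/N_s ≈ 18.3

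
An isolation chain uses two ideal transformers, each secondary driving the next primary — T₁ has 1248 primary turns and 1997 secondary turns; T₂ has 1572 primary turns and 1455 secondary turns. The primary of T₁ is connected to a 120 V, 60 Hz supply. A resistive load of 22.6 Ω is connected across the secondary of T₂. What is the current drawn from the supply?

I_supply ≈ 11.6 A

Secondary of T₁: V = 120.00 × 1997/1248 = 192.02 V.
Secondary of T₂: V = 192.02 × 1455/1572 = 177.73 V.
I_load = 177.73/22.6 = 7.8641 A, so P_out = 177.73 × 7.8641 = 1397.7 W.
All ideal ⇒ P_in = P_out, so I_supply = 1397.7/120 = 11.6 A.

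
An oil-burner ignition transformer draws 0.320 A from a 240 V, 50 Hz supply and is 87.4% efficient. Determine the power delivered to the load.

P_in = V_p I_p = 240 × 0.320 = 76.800 W.
P_out = η P_in = 0.874 × 76.800 = 67.1 W.

P_out ≈ 67.1 W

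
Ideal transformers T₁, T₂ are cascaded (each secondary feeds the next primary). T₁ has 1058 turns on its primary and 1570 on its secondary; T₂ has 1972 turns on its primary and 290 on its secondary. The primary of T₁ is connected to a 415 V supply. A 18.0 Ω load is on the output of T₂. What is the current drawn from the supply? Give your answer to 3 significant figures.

After T₁: V = 415.00 × 1570/1058 = 615.83 V.
After T₂: V = 615.83 × 290/1972 = 90.563 V.
I_load = 90.563/18.0 = 5.0313 A, so P_out = 90.563 × 5.0313 = 455.65 W.
All ideal ⇒ P_in = P_out, so I_supply = 455.65/415 = 1.10 A.

I_supply ≈ 1.10 A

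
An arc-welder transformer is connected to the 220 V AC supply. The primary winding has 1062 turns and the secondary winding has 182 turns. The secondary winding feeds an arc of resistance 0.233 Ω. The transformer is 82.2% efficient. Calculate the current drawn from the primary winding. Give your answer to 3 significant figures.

I_p ≈ 33.7 A

V_s = 220 × 182/1062 = 37.702 V.
I_s = V_s/R = 37.702/0.233 = 161.81 A.
P_out = V_s I_s = 37.702 × 161.81 = 6100.7 W.
P_in = P_out/η = 6100.7/0.822 = 7421.8 W.
I_p = P_in/V_p = 7421.8/220 = 33.7 A.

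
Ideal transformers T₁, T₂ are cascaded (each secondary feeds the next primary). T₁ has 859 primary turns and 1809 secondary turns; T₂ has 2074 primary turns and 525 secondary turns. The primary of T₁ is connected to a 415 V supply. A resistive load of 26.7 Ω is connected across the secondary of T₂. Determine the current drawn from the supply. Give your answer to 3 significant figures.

I_supply ≈ 4.42 A

After T₁: V = 415.00 × 1809/859 = 873.96 V.
After T₂: V = 873.96 × 525/2074 = 221.23 V.
I_load = 221.23/26.7 = 8.2858 A, so P_out = 221.23 × 8.2858 = 1833.1 W.
All ideal ⇒ P_in = P_out, so I_supply = 1833.1/415 = 4.42 A.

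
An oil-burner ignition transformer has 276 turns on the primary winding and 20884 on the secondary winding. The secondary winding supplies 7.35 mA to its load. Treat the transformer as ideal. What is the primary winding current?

I_p ≈ 0.556 A

For an ideal transformer I_p/I_s = N_s/N_p, so I_p = 0.00735 × 20884/276 = 0.556 A.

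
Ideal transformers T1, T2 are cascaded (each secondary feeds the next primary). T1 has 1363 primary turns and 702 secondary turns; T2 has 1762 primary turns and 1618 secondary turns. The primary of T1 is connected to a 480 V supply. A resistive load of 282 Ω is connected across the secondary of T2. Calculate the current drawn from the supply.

Secondary of T1: V = 480.00 × 702/1363 = 247.22 V.
Secondary of T2: V = 247.22 × 1618/1762 = 227.02 V.
I_load = 227.02/282 = 0.80502 A, so P_out = 227.02 × 0.80502 = 182.75 W.
All ideal ⇒ P_in = P_out, so I_supply = 182.75/480 = 0.381 A.

I_supply ≈ 0.381 A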